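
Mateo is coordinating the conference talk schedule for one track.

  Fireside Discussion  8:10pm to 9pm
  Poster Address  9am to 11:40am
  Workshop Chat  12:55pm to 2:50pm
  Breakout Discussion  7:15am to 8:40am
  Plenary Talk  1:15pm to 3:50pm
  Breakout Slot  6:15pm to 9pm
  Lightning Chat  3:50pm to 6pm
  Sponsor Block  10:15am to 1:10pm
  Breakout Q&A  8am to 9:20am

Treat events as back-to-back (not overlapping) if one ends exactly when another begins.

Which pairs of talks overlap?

Sorted by start: Breakout Discussion, Breakout Q&A, Poster Address, Sponsor Block, Workshop Chat, Plenary Talk, Lightning Chat, Breakout Slot, Fireside Discussion.
Breakout Q&A starts before Breakout Discussion ends → Breakout Discussion and Breakout Q&A overlap.
Poster Address starts after Breakout Discussion ends, so Breakout Discussion has no further overlaps.
Poster Address starts before Breakout Q&A ends → Breakout Q&A and Poster Address overlap.
Sponsor Block starts after Breakout Q&A ends, so Breakout Q&A has no further overlaps.
Sponsor Block starts before Poster Address ends → Poster Address and Sponsor Block overlap.
Workshop Chat starts after Poster Address ends, so Poster Address has no further overlaps.
Workshop Chat starts before Sponsor Block ends → Sponsor Block and Workshop Chat overlap.
Plenary Talk starts after Sponsor Block ends, so Sponsor Block has no further overlaps.
Plenary Talk starts before Workshop Chat ends → Workshop Chat and Plenary Talk overlap.
Lightning Chat starts after Workshop Chat ends, so Workshop Chat has no further overlaps.
Lightning Chat starts exactly when Plenary Talk ends (back-to-back, no overlap), so Plenary Talk has no further overlaps.
Breakout Slot starts after Lightning Chat ends, so Lightning Chat has no further overlaps.
Fireside Discussion starts before Breakout Slot ends → Breakout Slot and Fireside Discussion overlap.

Breakout Discussion & Breakout Q&A, Breakout Q&A & Poster Address, Breakout Slot & Fireside Discussion, Plenary Talk & Workshop Chat, Poster Address & Sponsor Block, Sponsor Block & Workshop Chat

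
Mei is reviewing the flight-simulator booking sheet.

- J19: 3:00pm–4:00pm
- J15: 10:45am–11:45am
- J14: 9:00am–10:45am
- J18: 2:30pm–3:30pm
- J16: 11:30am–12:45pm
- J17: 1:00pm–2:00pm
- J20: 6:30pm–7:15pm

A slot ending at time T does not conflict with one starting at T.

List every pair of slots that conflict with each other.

J15 & J16, J18 & J19

Sorted by start: J14, J15, J16, J17, J18, J19, J20.
J15 starts exactly when J14 ends (back-to-back, no overlap) — done with J14.
J16 starts before J15 ends → J15 and J16 overlap.
J17 starts after J15 ends — done with J15.
J17 starts after J16 ends — done with J16.
J18 starts after J17 ends — done with J17.
J19 starts before J18 ends → J18 and J19 overlap.
J20 starts after J18 ends.
J20 starts after J19 ends.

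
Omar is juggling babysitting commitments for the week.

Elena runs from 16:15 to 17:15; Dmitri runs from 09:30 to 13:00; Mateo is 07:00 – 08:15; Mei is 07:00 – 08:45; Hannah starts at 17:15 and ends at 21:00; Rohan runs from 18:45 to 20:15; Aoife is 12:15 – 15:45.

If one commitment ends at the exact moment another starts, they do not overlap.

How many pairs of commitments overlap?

3

Sorted by start: Mei, Mateo, Dmitri, Aoife, Elena, Hannah, Rohan.
Mateo starts before Mei ends → Mei and Mateo overlap.
Dmitri starts after Mei ends, so Mei has no further overlaps.
Dmitri starts after Mateo ends, so Mateo has no further overlaps.
Aoife starts before Dmitri ends → Dmitri and Aoife overlap.
Elena starts after Dmitri ends, so Dmitri has no further overlaps.
Elena starts after Aoife ends, so Aoife has no further overlaps.
Hannah starts exactly when Elena ends (back-to-back, no overlap), so Elena has no further overlaps.
Rohan starts before Hannah ends → Hannah and Rohan overlap.
Overlapping pairs: Aoife & Dmitri, Hannah & Rohan, Mateo & Mei — 3 in total.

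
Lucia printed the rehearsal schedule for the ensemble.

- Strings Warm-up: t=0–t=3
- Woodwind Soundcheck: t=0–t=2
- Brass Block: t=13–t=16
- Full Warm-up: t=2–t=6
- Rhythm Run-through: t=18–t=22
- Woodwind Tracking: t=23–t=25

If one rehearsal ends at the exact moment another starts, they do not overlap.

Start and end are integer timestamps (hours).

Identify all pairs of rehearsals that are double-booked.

Full Warm-up & Strings Warm-up, Strings Warm-up & Woodwind Soundcheck

Check each pair: they overlap iff neither finishes before the other starts.
Sorted by start: Strings Warm-up, Woodwind Soundcheck, Full Warm-up, Brass Block, Rhythm Run-through, Woodwind Tracking.
Woodwind Soundcheck starts before Strings Warm-up ends → Strings Warm-up and Woodwind Soundcheck overlap.
Full Warm-up starts before Strings Warm-up ends → Strings Warm-up and Full Warm-up overlap.
Brass Block starts after Strings Warm-up ends, so Strings Warm-up has no further overlaps.
Full Warm-up starts exactly when Woodwind Soundcheck ends (back-to-back, no overlap), so Woodwind Soundcheck has no further overlaps.
Brass Block starts after Full Warm-up ends, so Full Warm-up has no further overlaps.
Rhythm Run-through starts after Brass Block ends, so Brass Block has no further overlaps.
Woodwind Tracking starts after Rhythm Run-through ends.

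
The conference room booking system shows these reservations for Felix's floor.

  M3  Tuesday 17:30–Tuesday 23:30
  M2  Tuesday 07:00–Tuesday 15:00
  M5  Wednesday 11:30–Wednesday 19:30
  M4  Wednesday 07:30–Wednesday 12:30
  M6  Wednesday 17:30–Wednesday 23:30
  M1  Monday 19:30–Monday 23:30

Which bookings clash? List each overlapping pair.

Two intervals overlap when each starts before the other ends.
Sorted by start: M1, M2, M3, M4, M5, M6.
M2 starts after M1 ends, so nothing later overlaps M1 either.
M3 starts after M2 ends, so nothing later overlaps M2 either.
M4 starts after M3 ends, so nothing later overlaps M3 either.
M5 starts before M4 ends → M4 and M5 overlap.
M6 starts after M4 ends.
M6 starts before M5 ends → M5 and M6 overlap.

M4 & M5, M5 & M6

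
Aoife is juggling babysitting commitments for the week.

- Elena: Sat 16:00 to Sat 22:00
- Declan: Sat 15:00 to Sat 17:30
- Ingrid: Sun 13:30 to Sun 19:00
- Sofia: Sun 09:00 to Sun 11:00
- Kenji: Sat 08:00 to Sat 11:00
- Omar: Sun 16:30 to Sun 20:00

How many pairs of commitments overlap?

2

Two intervals overlap when each starts before the other ends.
Sorted by start: Kenji, Declan, Elena, Sofia, Ingrid, Omar.
Declan starts after Kenji ends; Kenji is clear from here.
Elena starts before Declan ends → Declan and Elena overlap.
Sofia starts after Declan ends; Declan is clear from here.
Sofia starts after Elena ends; Elena is clear from here.
Ingrid starts after Sofia ends; Sofia is clear from here.
Omar starts before Ingrid ends → Ingrid and Omar overlap.
Overlapping pairs: Declan & Elena, Ingrid & Omar — 2 in total.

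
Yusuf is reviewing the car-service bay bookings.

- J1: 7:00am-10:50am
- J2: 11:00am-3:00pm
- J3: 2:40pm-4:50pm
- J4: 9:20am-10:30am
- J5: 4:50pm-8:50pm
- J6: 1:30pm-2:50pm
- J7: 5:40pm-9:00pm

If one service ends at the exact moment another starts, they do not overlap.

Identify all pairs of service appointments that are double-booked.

J1 & J4, J2 & J3, J2 & J6, J3 & J6, J5 & J7

Sorted by start: J1, J4, J2, J6, J3, J5, J7.
J4 starts before J1 ends → J1 and J4 overlap.
J2 starts after J1 ends; J1 is clear from here.
J2 starts after J4 ends; J4 is clear from here.
J6 starts before J2 ends → J2 and J6 overlap.
J3 starts before J2 ends → J2 and J3 overlap.
J5 starts after J2 ends; J2 is clear from here.
J3 starts before J6 ends → J6 and J3 overlap.
J5 starts after J6 ends; J6 is clear from here.
J5 starts exactly when J3 ends (back-to-back, no overlap); J3 is clear from here.
J7 starts before J5 ends → J5 and J7 overlap.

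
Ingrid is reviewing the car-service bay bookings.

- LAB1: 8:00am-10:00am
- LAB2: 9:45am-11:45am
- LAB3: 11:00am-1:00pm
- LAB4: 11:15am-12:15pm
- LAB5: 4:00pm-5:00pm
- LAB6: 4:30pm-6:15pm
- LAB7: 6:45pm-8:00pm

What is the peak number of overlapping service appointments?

3

Sort all start/end points and keep a running count:
8:00am start LAB1 → 1
9:45am start LAB2 → 2
10:00am end LAB1 → 1
11:00am start LAB3 → 2
11:15am start LAB4 → 3
11:45am end LAB2 → 2
12:15pm end LAB4 → 1
1:00pm end LAB3 → 0
4:00pm start LAB5 → 1
4:30pm start LAB6 → 2
5:00pm end LAB5 → 1
6:15pm end LAB6 → 0
6:45pm start LAB7 → 1
8:00pm end LAB7 → 0
Peak is 3, at 11:15am (LAB2, LAB3, LAB4).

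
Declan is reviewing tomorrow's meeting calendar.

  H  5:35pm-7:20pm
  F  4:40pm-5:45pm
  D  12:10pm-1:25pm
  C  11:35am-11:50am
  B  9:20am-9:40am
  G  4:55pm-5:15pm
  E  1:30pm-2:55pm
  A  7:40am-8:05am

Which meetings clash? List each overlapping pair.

F & G, F & H

Sorted by start: A, B, C, D, E, F, G, H.
B starts after A ends, so nothing later overlaps A either.
C starts after B ends, so nothing later overlaps B either.
D starts after C ends, so nothing later overlaps C either.
E starts after D ends, so nothing later overlaps D either.
F starts after E ends, so nothing later overlaps E either.
G starts before F ends → F and G overlap.
H starts before F ends → F and H overlap.
H starts after G ends.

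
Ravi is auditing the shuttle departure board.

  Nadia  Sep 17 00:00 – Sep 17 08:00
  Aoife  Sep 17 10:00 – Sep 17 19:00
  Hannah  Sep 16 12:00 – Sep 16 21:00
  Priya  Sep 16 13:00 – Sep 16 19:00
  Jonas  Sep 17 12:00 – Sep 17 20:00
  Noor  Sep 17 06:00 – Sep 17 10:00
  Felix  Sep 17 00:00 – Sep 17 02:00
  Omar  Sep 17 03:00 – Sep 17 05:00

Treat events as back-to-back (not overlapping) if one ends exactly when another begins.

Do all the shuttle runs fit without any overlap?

No

Check each pair: they overlap iff neither finishes before the other starts.
Sorted by start: Hannah, Priya, Nadia, Felix, Omar, Noor, Aoife, Jonas.
Priya starts before Hannah ends → Hannah and Priya overlap.
That's a conflict, so the schedule is not conflict-free.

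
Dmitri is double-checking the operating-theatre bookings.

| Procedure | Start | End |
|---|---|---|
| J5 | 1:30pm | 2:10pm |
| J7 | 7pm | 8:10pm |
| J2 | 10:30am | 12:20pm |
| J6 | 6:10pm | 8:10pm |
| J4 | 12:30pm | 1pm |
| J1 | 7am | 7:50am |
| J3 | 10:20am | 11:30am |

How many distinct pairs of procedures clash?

Sorted by start: J1, J3, J2, J4, J5, J6, J7.
J3 starts after J1 ends, so J1 has no further overlaps.
J2 starts before J3 ends → J3 and J2 overlap.
J4 starts after J3 ends, so J3 has no further overlaps.
J4 starts after J2 ends, so J2 has no further overlaps.
J5 starts after J4 ends, so J4 has no further overlaps.
J6 starts after J5 ends, so J5 has no further overlaps.
J7 starts before J6 ends → J6 and J7 overlap.
Overlapping pairs: J2 & J3, J6 & J7 — 2 in total.

2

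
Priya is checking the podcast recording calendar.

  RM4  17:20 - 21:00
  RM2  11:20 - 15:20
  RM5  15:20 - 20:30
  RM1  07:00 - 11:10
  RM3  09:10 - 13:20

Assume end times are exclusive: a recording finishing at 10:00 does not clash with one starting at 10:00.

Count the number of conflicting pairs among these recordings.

Check each pair: they overlap iff neither finishes before the other starts.
Sorted by start: RM1, RM3, RM2, RM5, RM4.
RM3 starts before RM1 ends → RM1 and RM3 overlap.
RM2 starts after RM1 ends, so RM1 has no further overlaps.
RM2 starts before RM3 ends → RM3 and RM2 overlap.
RM5 starts after RM3 ends, so RM3 has no further overlaps.
RM5 starts exactly when RM2 ends (back-to-back, no overlap), so RM2 has no further overlaps.
RM4 starts before RM5 ends → RM5 and RM4 overlap.
Overlapping pairs: RM1 & RM3, RM2 & RM3, RM4 & RM5 — 3 in total.

3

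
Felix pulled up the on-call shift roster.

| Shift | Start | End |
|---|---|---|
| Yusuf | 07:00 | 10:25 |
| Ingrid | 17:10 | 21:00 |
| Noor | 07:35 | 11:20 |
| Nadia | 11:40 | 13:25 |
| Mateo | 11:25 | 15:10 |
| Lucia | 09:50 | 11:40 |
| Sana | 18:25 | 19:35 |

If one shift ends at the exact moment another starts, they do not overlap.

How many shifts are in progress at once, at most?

3

Sweep the timeline, counting +1 at each start and −1 at each end (ends before starts at a tie):
07:00 start Yusuf → 1
07:35 start Noor → 2
09:50 start Lucia → 3
10:25 end Yusuf → 2
11:20 end Noor → 1
11:25 start Mateo → 2
11:40 end Lucia → 1
11:40 start Nadia → 2
13:25 end Nadia → 1
15:10 end Mateo → 0
17:10 start Ingrid → 1
18:25 start Sana → 2
19:35 end Sana → 1
21:00 end Ingrid → 0
Peak is 3, at 09:50 (Lucia, Noor, Yusuf).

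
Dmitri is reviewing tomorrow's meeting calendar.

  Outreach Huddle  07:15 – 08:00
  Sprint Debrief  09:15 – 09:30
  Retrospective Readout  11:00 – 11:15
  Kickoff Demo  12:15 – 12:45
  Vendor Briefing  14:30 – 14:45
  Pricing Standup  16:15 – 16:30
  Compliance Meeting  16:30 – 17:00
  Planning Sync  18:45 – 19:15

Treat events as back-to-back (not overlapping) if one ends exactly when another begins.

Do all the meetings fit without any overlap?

Yes

Two intervals overlap when each starts before the other ends.
Sorted by start: Outreach Huddle, Sprint Debrief, Retrospective Readout, Kickoff Demo, Vendor Briefing, Pricing Standup, Compliance Meeting, Planning Sync.
Sprint Debrief starts after Outreach Huddle ends, so Outreach Huddle has no further overlaps.
Retrospective Readout starts after Sprint Debrief ends, so Sprint Debrief has no further overlaps.
Kickoff Demo starts after Retrospective Readout ends, so Retrospective Readout has no further overlaps.
Vendor Briefing starts after Kickoff Demo ends, so Kickoff Demo has no further overlaps.
Pricing Standup starts after Vendor Briefing ends, so Vendor Briefing has no further overlaps.
Compliance Meeting starts exactly when Pricing Standup ends (back-to-back, no overlap), so Pricing Standup has no further overlaps.
Planning Sync starts after Compliance Meeting ends.
Every pair is clear; the schedule has no overlaps.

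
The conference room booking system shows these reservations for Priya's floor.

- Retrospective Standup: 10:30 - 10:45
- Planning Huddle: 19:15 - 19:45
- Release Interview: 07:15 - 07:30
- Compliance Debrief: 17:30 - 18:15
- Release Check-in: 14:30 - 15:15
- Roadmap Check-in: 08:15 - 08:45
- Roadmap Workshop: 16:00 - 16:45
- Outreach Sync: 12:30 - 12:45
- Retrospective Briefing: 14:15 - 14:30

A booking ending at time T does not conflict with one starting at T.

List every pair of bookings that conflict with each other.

Sorted by start: Release Interview, Roadmap Check-in, Retrospective Standup, Outreach Sync, Retrospective Briefing, Release Check-in, Roadmap Workshop, Compliance Debrief, Planning Huddle.
Roadmap Check-in starts after Release Interview ends, so Release Interview has no further overlaps.
Retrospective Standup starts after Roadmap Check-in ends, so Roadmap Check-in has no further overlaps.
Outreach Sync starts after Retrospective Standup ends, so Retrospective Standup has no further overlaps.
Retrospective Briefing starts after Outreach Sync ends, so Outreach Sync has no further overlaps.
Release Check-in starts exactly when Retrospective Briefing ends (back-to-back, no overlap), so Retrospective Briefing has no further overlaps.
Roadmap Workshop starts after Release Check-in ends, so Release Check-in has no further overlaps.
Compliance Debrief starts after Roadmap Workshop ends, so Roadmap Workshop has no further overlaps.
Planning Huddle starts after Compliance Debrief ends.

no overlapping pairs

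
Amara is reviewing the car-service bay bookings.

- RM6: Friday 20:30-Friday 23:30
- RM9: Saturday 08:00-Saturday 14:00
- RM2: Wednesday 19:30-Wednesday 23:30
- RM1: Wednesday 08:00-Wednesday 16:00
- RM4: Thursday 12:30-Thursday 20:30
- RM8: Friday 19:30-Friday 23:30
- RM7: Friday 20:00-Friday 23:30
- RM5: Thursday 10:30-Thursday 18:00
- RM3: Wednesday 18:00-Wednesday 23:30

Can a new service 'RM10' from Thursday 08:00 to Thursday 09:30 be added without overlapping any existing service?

RM1: ends Wednesday 16:00 at or before RM10 starts Thursday 08:00 → clear.
RM3: ends Wednesday 23:30 at or before RM10 starts Thursday 08:00 → clear.
RM2: ends Wednesday 23:30 at or before RM10 starts Thursday 08:00 → clear.
RM5: starts Thursday 10:30 at or after RM10 ends Thursday 09:30 → clear.
RM4: starts Thursday 12:30 at or after RM10 ends Thursday 09:30 → clear.
RM8: starts Friday 19:30 at or after RM10 ends Thursday 09:30 → clear.
RM7: starts Friday 20:00 at or after RM10 ends Thursday 09:30 → clear.
RM6: starts Friday 20:30 at or after RM10 ends Thursday 09:30 → clear.
RM9: starts Saturday 08:00 at or after RM10 ends Thursday 09:30 → clear.

Yes — the slot is free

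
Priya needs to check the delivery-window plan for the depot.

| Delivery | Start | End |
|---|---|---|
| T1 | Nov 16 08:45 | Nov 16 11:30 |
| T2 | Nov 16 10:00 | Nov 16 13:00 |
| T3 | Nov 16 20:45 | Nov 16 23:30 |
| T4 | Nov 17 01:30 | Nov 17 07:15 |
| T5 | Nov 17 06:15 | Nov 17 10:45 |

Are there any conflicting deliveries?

Sorted by start: T1, T2, T3, T4, T5.
T2 starts before T1 ends → T1 and T2 overlap.
That's a conflict, so the schedule is not conflict-free.

Yes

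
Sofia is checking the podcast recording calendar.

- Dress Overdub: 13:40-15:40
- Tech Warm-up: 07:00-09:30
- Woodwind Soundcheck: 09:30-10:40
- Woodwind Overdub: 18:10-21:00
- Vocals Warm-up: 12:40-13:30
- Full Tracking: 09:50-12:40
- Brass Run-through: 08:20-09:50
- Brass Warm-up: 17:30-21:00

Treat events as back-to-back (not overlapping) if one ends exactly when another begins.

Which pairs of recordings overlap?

Brass Run-through & Tech Warm-up, Brass Run-through & Woodwind Soundcheck, Brass Warm-up & Woodwind Overdub, Full Tracking & Woodwind Soundcheck

Sorted by start: Tech Warm-up, Brass Run-through, Woodwind Soundcheck, Full Tracking, Vocals Warm-up, Dress Overdub, Brass Warm-up, Woodwind Overdub.
Brass Run-through starts before Tech Warm-up ends → Tech Warm-up and Brass Run-through overlap.
Woodwind Soundcheck starts exactly when Tech Warm-up ends (back-to-back, no overlap), so Tech Warm-up has no further overlaps.
Woodwind Soundcheck starts before Brass Run-through ends → Brass Run-through and Woodwind Soundcheck overlap.
Full Tracking starts exactly when Brass Run-through ends (back-to-back, no overlap), so Brass Run-through has no further overlaps.
Full Tracking starts before Woodwind Soundcheck ends → Woodwind Soundcheck and Full Tracking overlap.
Vocals Warm-up starts after Woodwind Soundcheck ends, so Woodwind Soundcheck has no further overlaps.
Vocals Warm-up starts exactly when Full Tracking ends (back-to-back, no overlap), so Full Tracking has no further overlaps.
Dress Overdub starts after Vocals Warm-up ends, so Vocals Warm-up has no further overlaps.
Brass Warm-up starts after Dress Overdub ends, so Dress Overdub has no further overlaps.
Woodwind Overdub starts before Brass Warm-up ends → Brass Warm-up and Woodwind Overdub overlap.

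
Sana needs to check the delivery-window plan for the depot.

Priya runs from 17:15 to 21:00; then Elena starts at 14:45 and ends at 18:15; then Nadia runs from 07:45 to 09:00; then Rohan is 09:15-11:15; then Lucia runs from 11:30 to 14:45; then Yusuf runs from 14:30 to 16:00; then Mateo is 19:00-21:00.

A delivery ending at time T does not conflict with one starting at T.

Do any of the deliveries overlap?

Sorted by start: Nadia, Rohan, Lucia, Yusuf, Elena, Priya, Mateo.
Rohan starts after Nadia ends; Nadia is clear from here.
Lucia starts after Rohan ends; Rohan is clear from here.
Yusuf starts before Lucia ends → Lucia and Yusuf overlap.
That's a conflict, so the schedule is not conflict-free.

Yes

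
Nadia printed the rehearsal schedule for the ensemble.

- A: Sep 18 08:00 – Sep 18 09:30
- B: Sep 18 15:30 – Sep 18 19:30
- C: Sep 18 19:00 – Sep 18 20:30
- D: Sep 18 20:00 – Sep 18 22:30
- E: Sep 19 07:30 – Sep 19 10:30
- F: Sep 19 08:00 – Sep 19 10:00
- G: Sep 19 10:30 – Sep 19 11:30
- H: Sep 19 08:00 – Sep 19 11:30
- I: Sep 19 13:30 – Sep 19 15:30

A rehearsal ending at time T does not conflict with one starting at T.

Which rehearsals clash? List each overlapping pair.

Two intervals overlap when each starts before the other ends.
Sorted by start: A, B, C, D, E, F, H, G, I.
B starts after A ends — done with A.
C starts before B ends → B and C overlap.
D starts after B ends — done with B.
D starts before C ends → C and D overlap.
E starts after C ends — done with C.
E starts after D ends — done with D.
F starts before E ends → E and F overlap.
H starts before E ends → E and H overlap.
G starts exactly when E ends (back-to-back, no overlap) — done with E.
H starts before F ends → F and H overlap.
G starts after F ends — done with F.
G starts before H ends → H and G overlap.
I starts after H ends.
I starts after G ends.

B & C, C & D, E & F, E & H, F & H, G & H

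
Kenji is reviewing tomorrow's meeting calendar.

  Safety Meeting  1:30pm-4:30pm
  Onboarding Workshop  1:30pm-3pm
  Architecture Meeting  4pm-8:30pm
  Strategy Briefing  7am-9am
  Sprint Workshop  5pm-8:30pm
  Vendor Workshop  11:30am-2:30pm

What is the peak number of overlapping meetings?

3

Sort all start/end points and keep a running count:
7am start Strategy Briefing → 1
9am end Strategy Briefing → 0
11:30am start Vendor Workshop → 1
1:30pm start Onboarding Workshop → 2
1:30pm start Safety Meeting → 3
2:30pm end Vendor Workshop → 2
3pm end Onboarding Workshop → 1
4pm start Architecture Meeting → 2
4:30pm end Safety Meeting → 1
5pm start Sprint Workshop → 2
8:30pm end Architecture Meeting → 1
8:30pm end Sprint Workshop → 0
Peak is 3, at 1:30pm (Onboarding Workshop, Safety Meeting, Vendor Workshop).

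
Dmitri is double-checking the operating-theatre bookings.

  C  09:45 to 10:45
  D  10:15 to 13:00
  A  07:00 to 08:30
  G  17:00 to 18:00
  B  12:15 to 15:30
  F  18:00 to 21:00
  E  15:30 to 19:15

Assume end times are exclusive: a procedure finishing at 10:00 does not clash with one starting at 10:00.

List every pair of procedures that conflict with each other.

B & D, C & D, E & F, E & G

Sorted by start: A, C, D, B, E, G, F.
C starts after A ends, so nothing later overlaps A either.
D starts before C ends → C and D overlap.
B starts after C ends, so nothing later overlaps C either.
B starts before D ends → D and B overlap.
E starts after D ends, so nothing later overlaps D either.
E starts exactly when B ends (back-to-back, no overlap), so nothing later overlaps B either.
G starts before E ends → E and G overlap.
F starts before E ends → E and F overlap.
F starts exactly when G ends (back-to-back, no overlap).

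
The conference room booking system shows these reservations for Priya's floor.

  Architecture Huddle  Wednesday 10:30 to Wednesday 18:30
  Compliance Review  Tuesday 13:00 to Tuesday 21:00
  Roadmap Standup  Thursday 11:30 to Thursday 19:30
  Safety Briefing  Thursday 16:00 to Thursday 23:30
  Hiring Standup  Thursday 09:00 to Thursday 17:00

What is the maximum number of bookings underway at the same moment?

3

Sort all start/end points and keep a running count:
Tuesday 13:00 start Compliance Review → 1
Tuesday 21:00 end Compliance Review → 0
Wednesday 10:30 start Architecture Huddle → 1
Wednesday 18:30 end Architecture Huddle → 0
Thursday 09:00 start Hiring Standup → 1
Thursday 11:30 start Roadmap Standup → 2
Thursday 16:00 start Safety Briefing → 3
Thursday 17:00 end Hiring Standup → 2
Thursday 19:30 end Roadmap Standup → 1
Thursday 23:30 end Safety Briefing → 0
Peak is 3, at Thursday 16:00 (Hiring Standup, Roadmap Standup, Safety Briefing).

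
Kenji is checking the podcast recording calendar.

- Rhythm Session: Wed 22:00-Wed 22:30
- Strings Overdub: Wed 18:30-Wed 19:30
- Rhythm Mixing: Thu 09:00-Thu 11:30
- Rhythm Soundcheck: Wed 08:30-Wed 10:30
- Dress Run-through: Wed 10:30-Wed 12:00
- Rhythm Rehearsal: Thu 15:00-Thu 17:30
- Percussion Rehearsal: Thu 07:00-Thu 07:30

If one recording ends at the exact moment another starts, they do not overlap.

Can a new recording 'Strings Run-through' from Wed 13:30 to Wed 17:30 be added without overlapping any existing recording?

Rhythm Soundcheck: ends Wed 10:30 at or before Strings Run-through starts Wed 13:30 → clear.
Dress Run-through: ends Wed 12:00 at or before Strings Run-through starts Wed 13:30 → clear.
Strings Overdub: starts Wed 18:30 at or after Strings Run-through ends Wed 17:30 → clear.
Rhythm Session: starts Wed 22:00 at or after Strings Run-through ends Wed 17:30 → clear.
Percussion Rehearsal: starts Thu 07:00 at or after Strings Run-through ends Wed 17:30 → clear.
Rhythm Mixing: starts Thu 09:00 at or after Strings Run-through ends Wed 17:30 → clear.
Rhythm Rehearsal: starts Thu 15:00 at or after Strings Run-through ends Wed 17:30 → clear.

Yes — the slot is free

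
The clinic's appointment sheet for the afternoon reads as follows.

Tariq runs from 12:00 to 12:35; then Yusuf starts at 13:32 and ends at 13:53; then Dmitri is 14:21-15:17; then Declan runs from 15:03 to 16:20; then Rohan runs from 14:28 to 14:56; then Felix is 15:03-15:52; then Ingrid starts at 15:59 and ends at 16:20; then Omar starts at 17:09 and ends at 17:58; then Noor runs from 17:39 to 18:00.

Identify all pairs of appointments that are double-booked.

Two intervals overlap when each starts before the other ends.
Sorted by start: Tariq, Yusuf, Dmitri, Rohan, Declan, Felix, Ingrid, Omar, Noor.
Yusuf starts after Tariq ends, so nothing later overlaps Tariq either.
Dmitri starts after Yusuf ends, so nothing later overlaps Yusuf either.
Rohan starts before Dmitri ends → Dmitri and Rohan overlap.
Declan starts before Dmitri ends → Dmitri and Declan overlap.
Felix starts before Dmitri ends → Dmitri and Felix overlap.
Ingrid starts after Dmitri ends, so nothing later overlaps Dmitri either.
Declan starts after Rohan ends, so nothing later overlaps Rohan either.
Felix starts before Declan ends → Declan and Felix overlap.
Ingrid starts before Declan ends → Declan and Ingrid overlap.
Omar starts after Declan ends, so nothing later overlaps Declan either.
Ingrid starts after Felix ends, so nothing later overlaps Felix either.
Omar starts after Ingrid ends, so nothing later overlaps Ingrid either.
Noor starts before Omar ends → Omar and Noor overlap.

Declan & Dmitri, Declan & Felix, Declan & Ingrid, Dmitri & Felix, Dmitri & Rohan, Noor & Omar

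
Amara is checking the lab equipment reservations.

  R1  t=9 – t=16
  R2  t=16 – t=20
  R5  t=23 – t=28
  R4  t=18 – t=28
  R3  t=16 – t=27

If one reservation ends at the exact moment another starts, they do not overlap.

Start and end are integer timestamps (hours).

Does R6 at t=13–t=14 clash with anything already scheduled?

Yes — it overlaps R1

R1: starts t=9 before R6 ends t=14, and ends t=16 after R6 starts t=13 → overlap.
R2: starts t=16 at or after R6 ends t=14 → clear.
R3: starts t=16 at or after R6 ends t=14 → clear.
R4: starts t=18 at or after R6 ends t=14 → clear.
R5: starts t=23 at or after R6 ends t=14 → clear.
R6 overlaps R1.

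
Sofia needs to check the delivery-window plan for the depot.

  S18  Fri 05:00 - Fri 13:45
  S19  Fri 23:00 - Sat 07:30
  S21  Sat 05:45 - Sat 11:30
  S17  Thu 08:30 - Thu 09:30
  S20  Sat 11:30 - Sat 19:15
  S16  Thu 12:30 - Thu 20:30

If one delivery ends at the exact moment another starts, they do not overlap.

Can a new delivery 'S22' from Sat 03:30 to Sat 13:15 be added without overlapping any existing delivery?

S17: ends Thu 09:30 at or before S22 starts Sat 03:30 → clear.
S16: ends Thu 20:30 at or before S22 starts Sat 03:30 → clear.
S18: ends Fri 13:45 at or before S22 starts Sat 03:30 → clear.
S19: starts Fri 23:00 before S22 ends Sat 13:15, and ends Sat 07:30 after S22 starts Sat 03:30 → overlap.
S21: starts Sat 05:45 before S22 ends Sat 13:15, and ends Sat 11:30 after S22 starts Sat 03:30 → overlap.
S20: starts Sat 11:30 before S22 ends Sat 13:15, and ends Sat 19:15 after S22 starts Sat 03:30 → overlap.
S22 overlaps S19, S20, S21.

No — it overlaps S19, S20, S21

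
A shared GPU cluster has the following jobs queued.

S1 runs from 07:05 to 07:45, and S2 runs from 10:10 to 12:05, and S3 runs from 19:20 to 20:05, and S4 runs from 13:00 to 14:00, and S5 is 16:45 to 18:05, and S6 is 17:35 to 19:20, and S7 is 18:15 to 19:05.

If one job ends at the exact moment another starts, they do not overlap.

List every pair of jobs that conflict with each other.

Two intervals overlap when each starts before the other ends.
Sorted by start: S1, S2, S4, S5, S6, S7, S3.
S2 starts after S1 ends, so nothing later overlaps S1 either.
S4 starts after S2 ends, so nothing later overlaps S2 either.
S5 starts after S4 ends, so nothing later overlaps S4 either.
S6 starts before S5 ends → S5 and S6 overlap.
S7 starts after S5 ends, so nothing later overlaps S5 either.
S7 starts before S6 ends → S6 and S7 overlap.
S3 starts exactly when S6 ends (back-to-back, no overlap).
S3 starts after S7 ends.

S5 & S6, S6 & S7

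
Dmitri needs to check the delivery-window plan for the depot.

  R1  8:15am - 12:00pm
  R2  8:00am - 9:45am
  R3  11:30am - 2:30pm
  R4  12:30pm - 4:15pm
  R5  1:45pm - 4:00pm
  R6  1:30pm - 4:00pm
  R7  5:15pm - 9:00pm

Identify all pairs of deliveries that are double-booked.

Sorted by start: R2, R1, R3, R4, R6, R5, R7.
R1 starts before R2 ends → R2 and R1 overlap.
R3 starts after R2 ends; R2 is clear from here.
R3 starts before R1 ends → R1 and R3 overlap.
R4 starts after R1 ends; R1 is clear from here.
R4 starts before R3 ends → R3 and R4 overlap.
R6 starts before R3 ends → R3 and R6 overlap.
R5 starts before R3 ends → R3 and R5 overlap.
R7 starts after R3 ends.
R6 starts before R4 ends → R4 and R6 overlap.
R5 starts before R4 ends → R4 and R5 overlap.
R7 starts after R4 ends.
R5 starts before R6 ends → R6 and R5 overlap.
R7 starts after R6 ends.
R7 starts after R5 ends.

R1 & R2, R1 & R3, R3 & R4, R3 & R5, R3 & R6, R4 & R5, R4 & R6, R5 & R6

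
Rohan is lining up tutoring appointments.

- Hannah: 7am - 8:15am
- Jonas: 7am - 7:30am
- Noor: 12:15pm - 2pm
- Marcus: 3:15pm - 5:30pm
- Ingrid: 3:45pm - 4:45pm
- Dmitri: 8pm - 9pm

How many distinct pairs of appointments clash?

2

Sorted by start: Hannah, Jonas, Noor, Marcus, Ingrid, Dmitri.
Jonas starts before Hannah ends → Hannah and Jonas overlap.
Noor starts after Hannah ends — done with Hannah.
Noor starts after Jonas ends — done with Jonas.
Marcus starts after Noor ends — done with Noor.
Ingrid starts before Marcus ends → Marcus and Ingrid overlap.
Dmitri starts after Marcus ends.
Dmitri starts after Ingrid ends.
Overlapping pairs: Hannah & Jonas, Ingrid & Marcus — 2 in total.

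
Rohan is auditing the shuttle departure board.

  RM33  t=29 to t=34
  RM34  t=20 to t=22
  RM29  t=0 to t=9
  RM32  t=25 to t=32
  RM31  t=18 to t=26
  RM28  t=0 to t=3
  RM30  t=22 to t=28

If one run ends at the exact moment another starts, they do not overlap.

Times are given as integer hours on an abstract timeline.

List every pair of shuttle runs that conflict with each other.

Two intervals overlap when each starts before the other ends.
Sorted by start: RM28, RM29, RM31, RM34, RM30, RM32, RM33.
RM29 starts before RM28 ends → RM28 and RM29 overlap.
RM31 starts after RM28 ends; RM28 is clear from here.
RM31 starts after RM29 ends; RM29 is clear from here.
RM34 starts before RM31 ends → RM31 and RM34 overlap.
RM30 starts before RM31 ends → RM31 and RM30 overlap.
RM32 starts before RM31 ends → RM31 and RM32 overlap.
RM33 starts after RM31 ends.
RM30 starts exactly when RM34 ends (back-to-back, no overlap); RM34 is clear from here.
RM32 starts before RM30 ends → RM30 and RM32 overlap.
RM33 starts after RM30 ends.
RM33 starts before RM32 ends → RM32 and RM33 overlap.

RM28 & RM29, RM30 & RM31, RM30 & RM32, RM31 & RM32, RM31 & RM34, RM32 & RM33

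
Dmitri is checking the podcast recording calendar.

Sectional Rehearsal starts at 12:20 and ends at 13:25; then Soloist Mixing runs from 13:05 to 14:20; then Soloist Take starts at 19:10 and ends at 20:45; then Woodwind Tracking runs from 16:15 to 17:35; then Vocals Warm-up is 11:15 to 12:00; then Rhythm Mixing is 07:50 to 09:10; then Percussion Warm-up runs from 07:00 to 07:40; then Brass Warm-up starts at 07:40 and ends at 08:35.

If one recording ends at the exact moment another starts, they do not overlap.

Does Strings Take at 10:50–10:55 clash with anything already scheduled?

No — it doesn't clash with anything

Percussion Warm-up: ends 07:40 at or before Strings Take starts 10:50 → clear.
Brass Warm-up: ends 08:35 at or before Strings Take starts 10:50 → clear.
Rhythm Mixing: ends 09:10 at or before Strings Take starts 10:50 → clear.
Vocals Warm-up: starts 11:15 at or after Strings Take ends 10:55 → clear.
Sectional Rehearsal: starts 12:20 at or after Strings Take ends 10:55 → clear.
Soloist Mixing: starts 13:05 at or after Strings Take ends 10:55 → clear.
Woodwind Tracking: starts 16:15 at or after Strings Take ends 10:55 → clear.
Soloist Take: starts 19:10 at or after Strings Take ends 10:55 → clear.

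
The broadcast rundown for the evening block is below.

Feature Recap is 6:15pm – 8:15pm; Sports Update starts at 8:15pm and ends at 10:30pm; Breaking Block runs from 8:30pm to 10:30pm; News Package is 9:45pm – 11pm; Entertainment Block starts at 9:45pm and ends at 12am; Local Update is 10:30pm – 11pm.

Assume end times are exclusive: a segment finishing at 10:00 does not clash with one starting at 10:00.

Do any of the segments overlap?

Sorted by start: Feature Recap, Sports Update, Breaking Block, News Package, Entertainment Block, Local Update.
Sports Update starts exactly when Feature Recap ends (back-to-back, no overlap) — done with Feature Recap.
Breaking Block starts before Sports Update ends → Sports Update and Breaking Block overlap.
That's a conflict, so the schedule is not conflict-free.

Yes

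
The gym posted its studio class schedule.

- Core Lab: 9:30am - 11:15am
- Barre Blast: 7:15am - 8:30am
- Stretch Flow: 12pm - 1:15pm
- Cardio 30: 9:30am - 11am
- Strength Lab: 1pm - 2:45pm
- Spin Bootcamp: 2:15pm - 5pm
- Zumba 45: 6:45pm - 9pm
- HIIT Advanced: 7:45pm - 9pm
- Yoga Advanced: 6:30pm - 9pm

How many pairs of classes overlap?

6

Two intervals overlap when each starts before the other ends.
Sorted by start: Barre Blast, Core Lab, Cardio 30, Stretch Flow, Strength Lab, Spin Bootcamp, Yoga Advanced, Zumba 45, HIIT Advanced.
Core Lab starts after Barre Blast ends, so Barre Blast has no further overlaps.
Cardio 30 starts before Core Lab ends → Core Lab and Cardio 30 overlap.
Stretch Flow starts after Core Lab ends, so Core Lab has no further overlaps.
Stretch Flow starts after Cardio 30 ends, so Cardio 30 has no further overlaps.
Strength Lab starts before Stretch Flow ends → Stretch Flow and Strength Lab overlap.
Spin Bootcamp starts after Stretch Flow ends, so Stretch Flow has no further overlaps.
Spin Bootcamp starts before Strength Lab ends → Strength Lab and Spin Bootcamp overlap.
Yoga Advanced starts after Strength Lab ends, so Strength Lab has no further overlaps.
Yoga Advanced starts after Spin Bootcamp ends, so Spin Bootcamp has no further overlaps.
Zumba 45 starts before Yoga Advanced ends → Yoga Advanced and Zumba 45 overlap.
HIIT Advanced starts before Yoga Advanced ends → Yoga Advanced and HIIT Advanced overlap.
HIIT Advanced starts before Zumba 45 ends → Zumba 45 and HIIT Advanced overlap.
Overlapping pairs: Cardio 30 & Core Lab, HIIT Advanced & Yoga Advanced, HIIT Advanced & Zumba 45, Spin Bootcamp & Strength Lab, Strength Lab & Stretch Flow, Yoga Advanced & Zumba 45 — 6 in total.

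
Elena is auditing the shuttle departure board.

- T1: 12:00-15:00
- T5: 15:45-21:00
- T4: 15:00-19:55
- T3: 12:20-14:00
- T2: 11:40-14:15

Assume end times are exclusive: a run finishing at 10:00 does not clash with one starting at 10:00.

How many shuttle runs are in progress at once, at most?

3

Walk through starts and ends in time order (an end at T is processed before a start at T):
11:40 start T2 → 1
12:00 start T1 → 2
12:20 start T3 → 3
14:00 end T3 → 2
14:15 end T2 → 1
15:00 end T1 → 0
15:00 start T4 → 1
15:45 start T5 → 2
19:55 end T4 → 1
21:00 end T5 → 0
Peak is 3, at 12:20 (T1, T2, T3).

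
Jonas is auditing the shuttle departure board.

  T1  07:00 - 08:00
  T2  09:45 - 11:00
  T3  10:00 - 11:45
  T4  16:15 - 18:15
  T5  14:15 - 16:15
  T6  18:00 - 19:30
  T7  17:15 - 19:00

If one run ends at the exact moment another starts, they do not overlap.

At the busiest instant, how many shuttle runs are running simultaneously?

3

Sweep the timeline, counting +1 at each start and −1 at each end (ends before starts at a tie):
07:00 start T1 → 1
08:00 end T1 → 0
09:45 start T2 → 1
10:00 start T3 → 2
11:00 end T2 → 1
11:45 end T3 → 0
14:15 start T5 → 1
16:15 end T5 → 0
16:15 start T4 → 1
17:15 start T7 → 2
18:00 start T6 → 3
18:15 end T4 → 2
19:00 end T7 → 1
19:30 end T6 → 0
Peak is 3, at 18:00 (T4, T6, T7).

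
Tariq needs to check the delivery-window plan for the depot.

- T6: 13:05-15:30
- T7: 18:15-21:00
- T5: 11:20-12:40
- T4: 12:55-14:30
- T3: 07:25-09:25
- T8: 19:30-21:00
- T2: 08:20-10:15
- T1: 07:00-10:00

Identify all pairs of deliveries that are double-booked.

Two intervals overlap when each starts before the other ends.
Sorted by start: T1, T3, T2, T5, T4, T6, T7, T8.
T3 starts before T1 ends → T1 and T3 overlap.
T2 starts before T1 ends → T1 and T2 overlap.
T5 starts after T1 ends — done with T1.
T2 starts before T3 ends → T3 and T2 overlap.
T5 starts after T3 ends — done with T3.
T5 starts after T2 ends — done with T2.
T4 starts after T5 ends — done with T5.
T6 starts before T4 ends → T4 and T6 overlap.
T7 starts after T4 ends — done with T4.
T7 starts after T6 ends — done with T6.
T8 starts before T7 ends → T7 and T8 overlap.

T1 & T2, T1 & T3, T2 & T3, T4 & T6, T7 & T8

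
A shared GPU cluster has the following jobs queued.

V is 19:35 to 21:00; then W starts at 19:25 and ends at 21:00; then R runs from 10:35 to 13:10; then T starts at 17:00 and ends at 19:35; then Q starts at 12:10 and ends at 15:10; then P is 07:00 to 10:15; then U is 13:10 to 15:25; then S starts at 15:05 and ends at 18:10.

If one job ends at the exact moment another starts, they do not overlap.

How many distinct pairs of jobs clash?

7

Sorted by start: P, R, Q, U, S, T, W, V.
R starts after P ends; P is clear from here.
Q starts before R ends → R and Q overlap.
U starts exactly when R ends (back-to-back, no overlap); R is clear from here.
U starts before Q ends → Q and U overlap.
S starts before Q ends → Q and S overlap.
T starts after Q ends; Q is clear from here.
S starts before U ends → U and S overlap.
T starts after U ends; U is clear from here.
T starts before S ends → S and T overlap.
W starts after S ends; S is clear from here.
W starts before T ends → T and W overlap.
V starts exactly when T ends (back-to-back, no overlap).
V starts before W ends → W and V overlap.
Overlapping pairs: Q & R, Q & S, Q & U, S & T, S & U, T & W, V & W — 7 in total.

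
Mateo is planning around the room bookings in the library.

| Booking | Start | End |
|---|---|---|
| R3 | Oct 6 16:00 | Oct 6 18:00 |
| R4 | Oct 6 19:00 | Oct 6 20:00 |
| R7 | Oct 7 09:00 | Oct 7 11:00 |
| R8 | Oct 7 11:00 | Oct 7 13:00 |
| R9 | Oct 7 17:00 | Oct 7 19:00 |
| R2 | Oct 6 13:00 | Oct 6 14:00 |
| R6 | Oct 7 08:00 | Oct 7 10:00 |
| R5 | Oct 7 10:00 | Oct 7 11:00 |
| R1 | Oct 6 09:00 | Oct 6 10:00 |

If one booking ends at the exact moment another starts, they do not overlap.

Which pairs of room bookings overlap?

Sorted by start: R1, R2, R3, R4, R6, R7, R5, R8, R9.
R2 starts after R1 ends, so nothing later overlaps R1 either.
R3 starts after R2 ends, so nothing later overlaps R2 either.
R4 starts after R3 ends, so nothing later overlaps R3 either.
R6 starts after R4 ends, so nothing later overlaps R4 either.
R7 starts before R6 ends → R6 and R7 overlap.
R5 starts exactly when R6 ends (back-to-back, no overlap), so nothing later overlaps R6 either.
R5 starts before R7 ends → R7 and R5 overlap.
R8 starts exactly when R7 ends (back-to-back, no overlap), so nothing later overlaps R7 either.
R8 starts exactly when R5 ends (back-to-back, no overlap), so nothing later overlaps R5 either.
R9 starts after R8 ends.

R5 & R7, R6 & R7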